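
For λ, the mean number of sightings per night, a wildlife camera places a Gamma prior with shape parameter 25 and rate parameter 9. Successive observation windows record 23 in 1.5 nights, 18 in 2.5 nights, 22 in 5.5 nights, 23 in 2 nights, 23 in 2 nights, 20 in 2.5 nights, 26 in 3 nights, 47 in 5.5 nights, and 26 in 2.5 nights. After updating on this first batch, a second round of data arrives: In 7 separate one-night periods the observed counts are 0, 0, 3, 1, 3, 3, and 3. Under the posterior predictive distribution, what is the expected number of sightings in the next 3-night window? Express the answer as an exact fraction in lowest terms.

Total count: 23 + 18 + 22 + 23 + 23 + 20 + 26 + 47 + 26 = 228.
Total exposure: 1.5 + 2.5 + 5.5 + 2 + 2 + 2.5 + 3 + 5.5 + 2.5 = 27 nights.
After the first batch: Gamma(25 + 228, 9 + 27) = Gamma(253, 36).
Total count: 0 + 0 + 3 + 1 + 3 + 3 + 3 = 13.
Total exposure: 7 nights.
After the second batch: Gamma(253 + 13, 36 + 7) = Gamma(266, 43).
Predictive mean over a 3-night window = T·E[λ|data] = 3·266/43 = 798/43.

798/43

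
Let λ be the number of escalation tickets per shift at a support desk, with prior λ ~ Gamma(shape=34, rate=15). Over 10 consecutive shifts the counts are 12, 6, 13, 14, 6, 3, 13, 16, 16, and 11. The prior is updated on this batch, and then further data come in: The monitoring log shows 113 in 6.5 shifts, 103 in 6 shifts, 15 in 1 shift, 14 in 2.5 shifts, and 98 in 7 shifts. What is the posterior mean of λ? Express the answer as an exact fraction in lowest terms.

Total count: 12 + 6 + 13 + 14 + 6 + 3 + 13 + 16 + 16 + 11 = 110.
Total exposure: 10 shifts.
After the first batch: Gamma(34 + 110, 15 + 10) = Gamma(144, 25).
Total count: 113 + 103 + 15 + 14 + 98 = 343.
Total exposure: 6.5 + 6 + 1 + 2.5 + 7 = 23 shifts.
After the second batch: Gamma(144 + 343, 25 + 23) = Gamma(487, 48).
Posterior mean = α'/β' = 487/48.

487/48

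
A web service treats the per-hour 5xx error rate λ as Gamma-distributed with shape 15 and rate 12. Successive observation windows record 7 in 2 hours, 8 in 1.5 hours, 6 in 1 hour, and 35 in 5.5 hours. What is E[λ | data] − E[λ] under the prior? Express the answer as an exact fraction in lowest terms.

Total count: 7 + 8 + 6 + 35 = 56.
Total exposure: 2 + 1.5 + 1 + 5.5 = 10 hours.
Posterior: α' = 15 + 56 = 71, β' = 12 + 10 = 22.
Posterior mean = 71/22 = 71/22; prior mean = 15/12 = 5/4. Difference = 71/22 − 5/4 = 87/44.

87/44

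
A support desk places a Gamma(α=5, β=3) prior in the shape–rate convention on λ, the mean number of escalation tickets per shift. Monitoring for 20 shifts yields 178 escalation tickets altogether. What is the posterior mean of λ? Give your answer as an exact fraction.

183/23

Total count 178 over total exposure 20 shifts.
Posterior: α' = 5 + 178 = 183, β' = 3 + 20 = 23.
Posterior mean = α'/β' = 183/23.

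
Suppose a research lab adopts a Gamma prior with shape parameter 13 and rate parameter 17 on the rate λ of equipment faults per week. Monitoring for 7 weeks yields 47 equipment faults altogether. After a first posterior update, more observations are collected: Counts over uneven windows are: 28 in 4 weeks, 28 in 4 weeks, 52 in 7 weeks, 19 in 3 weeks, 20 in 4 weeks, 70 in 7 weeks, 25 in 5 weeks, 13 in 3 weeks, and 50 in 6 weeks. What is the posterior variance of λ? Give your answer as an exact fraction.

Total count 47 over total exposure 7 weeks.
After the first batch: Gamma(13 + 47, 17 + 7) = Gamma(60, 24).
Total count: 28 + 28 + 52 + 19 + 20 + 70 + 25 + 13 + 50 = 305.
Total exposure: 4 + 4 + 7 + 3 + 4 + 7 + 5 + 3 + 6 = 43 weeks.
After the second batch: Gamma(60 + 305, 24 + 43) = Gamma(365, 67).
Posterior variance = α'/β'² = 365/4489.

365/4489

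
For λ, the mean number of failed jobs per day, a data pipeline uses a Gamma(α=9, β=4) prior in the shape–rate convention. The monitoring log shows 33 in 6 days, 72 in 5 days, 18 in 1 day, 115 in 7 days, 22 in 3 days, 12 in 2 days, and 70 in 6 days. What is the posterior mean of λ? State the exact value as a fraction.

351/34

Total count: 33 + 72 + 18 + 115 + 22 + 12 + 70 = 342.
Total exposure: 6 + 5 + 1 + 7 + 3 + 2 + 6 = 30 days.
Posterior: α' = 9 + 342 = 351, β' = 4 + 30 = 34.
Posterior mean = α'/β' = 351/34.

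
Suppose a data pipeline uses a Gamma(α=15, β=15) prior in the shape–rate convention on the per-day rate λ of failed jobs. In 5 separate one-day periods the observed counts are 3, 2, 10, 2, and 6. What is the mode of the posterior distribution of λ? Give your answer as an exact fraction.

Total count: 3 + 2 + 10 + 2 + 6 = 23.
Total exposure: 5 days.
The Gamma prior is conjugate for the Poisson rate, so λ | data ~ Gamma(15+23, 15+5) = Gamma(38, 20).
Posterior mode = (α'−1)/β' = 37/20.

37/20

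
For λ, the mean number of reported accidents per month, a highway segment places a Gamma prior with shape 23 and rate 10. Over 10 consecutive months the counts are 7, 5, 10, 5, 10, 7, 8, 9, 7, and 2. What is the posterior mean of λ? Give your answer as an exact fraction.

Total count: 7 + 5 + 10 + 5 + 10 + 7 + 8 + 9 + 7 + 2 = 70.
Total exposure: 10 months.
Gamma(α, β) with Poisson data over total exposure Σt gives posterior Gamma(α+Σx, β+Σt) = Gamma(93, 20).
Posterior mean = α'/β' = 93/20.

93/20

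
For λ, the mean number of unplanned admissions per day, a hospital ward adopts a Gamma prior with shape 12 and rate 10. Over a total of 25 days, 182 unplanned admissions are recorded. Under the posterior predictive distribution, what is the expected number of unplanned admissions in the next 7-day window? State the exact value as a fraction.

194/5

Total count 182 over total exposure 25 days.
By Gamma–Poisson conjugacy, the posterior is Gamma(α + Σx, β + Σt) = Gamma(12 + 182, 10 + 25) = Gamma(194, 35).
Predictive mean over a 7-day window = T·E[λ|data] = 7·194/35 = 194/5.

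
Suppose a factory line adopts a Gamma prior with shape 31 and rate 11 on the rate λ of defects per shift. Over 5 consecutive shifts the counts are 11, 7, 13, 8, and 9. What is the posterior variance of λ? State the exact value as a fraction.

Total count: 11 + 7 + 13 + 8 + 9 = 48.
Total exposure: 5 shifts.
Posterior: α' = 31 + 48 = 79, β' = 11 + 5 = 16.
Posterior variance = α'/β'² = 79/256.

79/256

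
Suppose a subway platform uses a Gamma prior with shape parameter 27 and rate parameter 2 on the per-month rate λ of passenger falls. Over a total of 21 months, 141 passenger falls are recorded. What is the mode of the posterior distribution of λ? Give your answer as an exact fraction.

Total count 141 over total exposure 21 months.
Conjugate update: add total count to the shape and total exposure to the rate, giving Gamma(168, 23).
Posterior mode = (α'−1)/β' = 167/23.

167/23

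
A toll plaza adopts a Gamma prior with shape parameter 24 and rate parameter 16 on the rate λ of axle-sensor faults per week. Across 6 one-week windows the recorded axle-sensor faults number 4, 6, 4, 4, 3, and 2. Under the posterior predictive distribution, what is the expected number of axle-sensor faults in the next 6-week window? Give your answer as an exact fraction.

141/11

Total count: 4 + 6 + 4 + 4 + 3 + 2 = 23.
Total exposure: 6 weeks.
Conjugate update: add total count to the shape and total exposure to the rate, giving Gamma(47, 22).
Predictive mean over a 6-week window = T·E[λ|data] = 6·47/22 = 141/11.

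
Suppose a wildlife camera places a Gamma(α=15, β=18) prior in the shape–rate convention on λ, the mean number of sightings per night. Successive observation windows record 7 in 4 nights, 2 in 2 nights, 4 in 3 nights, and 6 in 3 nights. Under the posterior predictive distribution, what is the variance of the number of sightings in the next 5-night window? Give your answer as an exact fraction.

Total count: 7 + 2 + 4 + 6 = 19.
Total exposure: 4 + 2 + 3 + 3 = 12 nights.
By Gamma–Poisson conjugacy, the posterior is Gamma(α + Σx, β + Σt) = Gamma(15 + 19, 18 + 12) = Gamma(34, 30).
The posterior predictive for a window of length T is Negative Binomial with variance T·α'·(β'+T)/β'² = 5·34·35/900 = 119/18.

119/18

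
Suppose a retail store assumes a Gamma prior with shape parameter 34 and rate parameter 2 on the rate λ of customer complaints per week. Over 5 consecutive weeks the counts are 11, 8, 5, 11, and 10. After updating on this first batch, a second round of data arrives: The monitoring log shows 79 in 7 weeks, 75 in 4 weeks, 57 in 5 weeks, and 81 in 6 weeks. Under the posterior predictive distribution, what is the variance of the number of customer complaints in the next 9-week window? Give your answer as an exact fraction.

Total count: 11 + 8 + 5 + 11 + 10 = 45.
Total exposure: 5 weeks.
After the first batch: Gamma(34 + 45, 2 + 5) = Gamma(79, 7).
Total count: 79 + 75 + 57 + 81 = 292.
Total exposure: 7 + 4 + 5 + 6 = 22 weeks.
After the second batch: Gamma(79 + 292, 7 + 22) = Gamma(371, 29).
The posterior predictive for a window of length T is Negative Binomial with variance T·α'·(β'+T)/β'² = 9·371·38/841 = 126882/841.

126882/841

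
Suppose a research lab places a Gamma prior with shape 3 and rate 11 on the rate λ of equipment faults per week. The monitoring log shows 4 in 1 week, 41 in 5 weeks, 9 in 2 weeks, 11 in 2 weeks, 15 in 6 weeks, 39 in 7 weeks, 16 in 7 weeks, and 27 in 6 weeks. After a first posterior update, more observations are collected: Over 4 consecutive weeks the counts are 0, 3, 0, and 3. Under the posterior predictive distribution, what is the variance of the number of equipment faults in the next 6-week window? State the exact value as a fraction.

6498/289

Total count: 4 + 41 + 9 + 11 + 15 + 39 + 16 + 27 = 162.
Total exposure: 1 + 5 + 2 + 2 + 6 + 7 + 7 + 6 = 36 weeks.
After the first batch: Gamma(3 + 162, 11 + 36) = Gamma(165, 47).
Total count: 0 + 3 + 0 + 3 = 6.
Total exposure: 4 weeks.
After the second batch: Gamma(165 + 6, 47 + 4) = Gamma(171, 51).
The posterior predictive for a window of length T is Negative Binomial with variance T·α'·(β'+T)/β'² = 6·171·57/2601 = 6498/289.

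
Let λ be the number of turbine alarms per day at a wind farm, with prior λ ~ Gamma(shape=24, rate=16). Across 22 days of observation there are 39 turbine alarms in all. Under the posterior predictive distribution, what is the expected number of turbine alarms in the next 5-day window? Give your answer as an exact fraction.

Total count 39 over total exposure 22 days.
Gamma(α, β) with Poisson data over total exposure Σt gives posterior Gamma(α+Σx, β+Σt) = Gamma(63, 38).
Predictive mean over a 5-day window = T·E[λ|data] = 5·63/38 = 315/38.

315/38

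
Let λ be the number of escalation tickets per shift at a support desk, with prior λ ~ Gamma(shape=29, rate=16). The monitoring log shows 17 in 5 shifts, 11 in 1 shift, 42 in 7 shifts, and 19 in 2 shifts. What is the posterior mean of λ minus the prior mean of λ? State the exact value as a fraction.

989/496

Total count: 17 + 11 + 42 + 19 = 89.
Total exposure: 5 + 1 + 7 + 2 = 15 shifts.
The Gamma prior is conjugate for the Poisson rate, so λ | data ~ Gamma(29+89, 16+15) = Gamma(118, 31).
Posterior mean = 118/31 = 118/31; prior mean = 29/16 = 29/16. Difference = 118/31 − 29/16 = 989/496.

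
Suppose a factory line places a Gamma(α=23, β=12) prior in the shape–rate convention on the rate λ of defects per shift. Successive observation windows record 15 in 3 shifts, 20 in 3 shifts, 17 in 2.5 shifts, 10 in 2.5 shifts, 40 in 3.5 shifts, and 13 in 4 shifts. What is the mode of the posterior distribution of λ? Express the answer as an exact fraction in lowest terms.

274/61

Total count: 15 + 20 + 17 + 10 + 40 + 13 = 115.
Total exposure: 3 + 3 + 2.5 + 2.5 + 3.5 + 4 = 18.5 shifts.
By Gamma–Poisson conjugacy, the posterior is Gamma(α + Σx, β + Σt) = Gamma(23 + 115, 12 + 18.5) = Gamma(138, 61/2).
Posterior mode = (α'−1)/β' = 137/(61/2) = 274/61.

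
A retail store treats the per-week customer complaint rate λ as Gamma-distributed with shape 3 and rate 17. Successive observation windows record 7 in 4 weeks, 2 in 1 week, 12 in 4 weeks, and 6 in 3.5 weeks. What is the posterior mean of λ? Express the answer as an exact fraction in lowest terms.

60/59

Total count: 7 + 2 + 12 + 6 = 27.
Total exposure: 4 + 1 + 4 + 3.5 = 12.5 weeks.
Gamma(α, β) with Poisson data over total exposure Σt gives posterior Gamma(α+Σx, β+Σt) = Gamma(30, 59/2).
Posterior mean = α'/β' = 30/(59/2) = 60/59.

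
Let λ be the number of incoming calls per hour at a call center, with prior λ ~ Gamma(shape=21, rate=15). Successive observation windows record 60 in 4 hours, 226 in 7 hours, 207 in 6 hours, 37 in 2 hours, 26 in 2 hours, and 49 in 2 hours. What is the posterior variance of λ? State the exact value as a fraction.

Total count: 60 + 226 + 207 + 37 + 26 + 49 = 605.
Total exposure: 4 + 7 + 6 + 2 + 2 + 2 = 23 hours.
Posterior: α' = 21 + 605 = 626, β' = 15 + 23 = 38.
Posterior variance = α'/β'² = 626/1444 = 313/722.

313/722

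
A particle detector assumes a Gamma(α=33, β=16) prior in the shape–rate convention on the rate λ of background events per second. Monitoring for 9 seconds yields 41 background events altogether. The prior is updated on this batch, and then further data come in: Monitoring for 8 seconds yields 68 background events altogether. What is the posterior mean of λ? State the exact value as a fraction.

142/33

Total count 41 over total exposure 9 seconds.
After the first batch: Gamma(33 + 41, 16 + 9) = Gamma(74, 25).
Total count 68 over total exposure 8 seconds.
After the second batch: Gamma(74 + 68, 25 + 8) = Gamma(142, 33).
Posterior mean = α'/β' = 142/33.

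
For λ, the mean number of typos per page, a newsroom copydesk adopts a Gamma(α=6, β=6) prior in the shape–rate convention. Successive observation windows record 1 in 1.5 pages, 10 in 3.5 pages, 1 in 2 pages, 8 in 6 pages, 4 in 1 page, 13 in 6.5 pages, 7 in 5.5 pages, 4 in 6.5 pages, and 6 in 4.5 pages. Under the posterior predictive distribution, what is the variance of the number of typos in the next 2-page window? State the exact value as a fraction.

Total count: 1 + 10 + 1 + 8 + 4 + 13 + 7 + 4 + 6 = 54.
Total exposure: 1.5 + 3.5 + 2 + 6 + 1 + 6.5 + 5.5 + 6.5 + 4.5 = 37 pages.
By Gamma–Poisson conjugacy, the posterior is Gamma(α + Σx, β + Σt) = Gamma(6 + 54, 6 + 37) = Gamma(60, 43).
The posterior predictive for a window of length T is Negative Binomial with variance T·α'·(β'+T)/β'² = 2·60·45/1849 = 5400/1849.

5400/1849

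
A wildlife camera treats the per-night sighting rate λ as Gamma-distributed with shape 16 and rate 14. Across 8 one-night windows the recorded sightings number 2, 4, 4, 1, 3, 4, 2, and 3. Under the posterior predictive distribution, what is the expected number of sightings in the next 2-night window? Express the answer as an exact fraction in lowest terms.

Total count: 2 + 4 + 4 + 1 + 3 + 4 + 2 + 3 = 23.
Total exposure: 8 nights.
By Gamma–Poisson conjugacy, the posterior is Gamma(α + Σx, β + Σt) = Gamma(16 + 23, 14 + 8) = Gamma(39, 22).
Predictive mean over a 2-night window = T·E[λ|data] = 2·39/22 = 39/11.

39/11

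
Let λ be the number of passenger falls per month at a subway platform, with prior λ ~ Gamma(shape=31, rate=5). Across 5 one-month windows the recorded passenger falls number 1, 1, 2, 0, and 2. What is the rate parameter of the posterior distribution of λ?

10

Total count: 1 + 1 + 2 + 0 + 2 = 6.
Total exposure: 5 months.
Conjugate update: add total count to the shape and total exposure to the rate, giving Gamma(37, 10).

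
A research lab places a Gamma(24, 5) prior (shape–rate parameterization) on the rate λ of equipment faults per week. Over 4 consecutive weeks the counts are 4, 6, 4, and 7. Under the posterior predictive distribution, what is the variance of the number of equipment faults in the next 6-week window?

50

Total count: 4 + 6 + 4 + 7 = 21.
Total exposure: 4 weeks.
Gamma(α, β) with Poisson data over total exposure Σt gives posterior Gamma(α+Σx, β+Σt) = Gamma(45, 9).
The posterior predictive for a window of length T is Negative Binomial with variance T·α'·(β'+T)/β'² = 6·45·15/81 = 50.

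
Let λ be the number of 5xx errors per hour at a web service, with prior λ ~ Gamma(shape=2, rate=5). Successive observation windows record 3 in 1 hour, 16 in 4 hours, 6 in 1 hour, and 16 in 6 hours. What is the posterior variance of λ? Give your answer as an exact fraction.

43/289

Total count: 3 + 16 + 6 + 16 = 41.
Total exposure: 1 + 4 + 1 + 6 = 12 hours.
By Gamma–Poisson conjugacy, the posterior is Gamma(α + Σx, β + Σt) = Gamma(2 + 41, 5 + 12) = Gamma(43, 17).
Posterior variance = α'/β'² = 43/289.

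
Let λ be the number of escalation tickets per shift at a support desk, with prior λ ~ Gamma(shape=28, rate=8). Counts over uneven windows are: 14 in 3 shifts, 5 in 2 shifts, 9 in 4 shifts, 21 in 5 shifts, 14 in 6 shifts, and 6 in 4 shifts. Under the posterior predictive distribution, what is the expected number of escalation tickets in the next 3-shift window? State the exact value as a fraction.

Total count: 14 + 5 + 9 + 21 + 14 + 6 = 69.
Total exposure: 3 + 2 + 4 + 5 + 6 + 4 = 24 shifts.
By Gamma–Poisson conjugacy, the posterior is Gamma(α + Σx, β + Σt) = Gamma(28 + 69, 8 + 24) = Gamma(97, 32).
Predictive mean over a 3-shift window = T·E[λ|data] = 3·97/32 = 291/32.

291/32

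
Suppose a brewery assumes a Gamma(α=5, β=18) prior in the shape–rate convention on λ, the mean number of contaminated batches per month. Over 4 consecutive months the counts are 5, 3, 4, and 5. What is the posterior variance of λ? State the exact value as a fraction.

1/22

Total count: 5 + 3 + 4 + 5 = 17.
Total exposure: 4 months.
Posterior: α' = 5 + 17 = 22, β' = 18 + 4 = 22.
Posterior variance = α'/β'² = 22/484 = 1/22.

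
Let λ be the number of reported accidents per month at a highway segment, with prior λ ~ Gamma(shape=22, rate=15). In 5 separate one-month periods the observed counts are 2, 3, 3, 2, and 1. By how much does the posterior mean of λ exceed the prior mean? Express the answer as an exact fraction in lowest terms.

11/60

Total count: 2 + 3 + 3 + 2 + 1 = 11.
Total exposure: 5 months.
Conjugate update: add total count to the shape and total exposure to the rate, giving Gamma(33, 20).
Posterior mean = 33/20 = 33/20; prior mean = 22/15 = 22/15. Difference = 33/20 − 22/15 = 11/60.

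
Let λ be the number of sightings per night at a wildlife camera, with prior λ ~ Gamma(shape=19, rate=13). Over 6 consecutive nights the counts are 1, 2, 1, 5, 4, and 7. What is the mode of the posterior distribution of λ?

2

Total count: 1 + 2 + 1 + 5 + 4 + 7 = 20.
Total exposure: 6 nights.
Conjugate update: add total count to the shape and total exposure to the rate, giving Gamma(39, 19).
Posterior mode = (α'−1)/β' = 38/19 = 2.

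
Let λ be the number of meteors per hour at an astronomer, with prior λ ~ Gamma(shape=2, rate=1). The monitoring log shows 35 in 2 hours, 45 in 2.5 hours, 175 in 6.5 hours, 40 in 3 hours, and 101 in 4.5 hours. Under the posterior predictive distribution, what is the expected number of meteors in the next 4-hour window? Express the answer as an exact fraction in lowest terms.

3184/39

Total count: 35 + 45 + 175 + 40 + 101 = 396.
Total exposure: 2 + 2.5 + 6.5 + 3 + 4.5 = 18.5 hours.
Gamma(α, β) with Poisson data over total exposure Σt gives posterior Gamma(α+Σx, β+Σt) = Gamma(398, 39/2).
Predictive mean over a 4-hour window = T·E[λ|data] = 4·398/(39/2) = 3184/39.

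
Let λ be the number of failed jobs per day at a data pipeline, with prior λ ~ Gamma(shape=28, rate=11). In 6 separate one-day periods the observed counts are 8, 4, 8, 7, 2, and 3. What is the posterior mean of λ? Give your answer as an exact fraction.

60/17

Total count: 8 + 4 + 8 + 7 + 2 + 3 = 32.
Total exposure: 6 days.
Posterior: α' = 28 + 32 = 60, β' = 11 + 6 = 17.
Posterior mean = α'/β' = 60/17.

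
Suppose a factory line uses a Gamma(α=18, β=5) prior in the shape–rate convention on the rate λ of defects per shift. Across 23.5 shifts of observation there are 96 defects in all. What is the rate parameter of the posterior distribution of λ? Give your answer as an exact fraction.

Total count 96 over total exposure 23.5 shifts.
Gamma(α, β) with Poisson data over total exposure Σt gives posterior Gamma(α+Σx, β+Σt) = Gamma(114, 57/2).

57/2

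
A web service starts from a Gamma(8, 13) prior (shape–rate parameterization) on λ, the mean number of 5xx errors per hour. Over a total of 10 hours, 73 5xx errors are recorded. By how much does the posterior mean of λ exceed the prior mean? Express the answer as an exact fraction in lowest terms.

869/299

Total count 73 over total exposure 10 hours.
The Gamma prior is conjugate for the Poisson rate, so λ | data ~ Gamma(8+73, 13+10) = Gamma(81, 23).
Posterior mean = 81/23 = 81/23; prior mean = 8/13 = 8/13. Difference = 81/23 − 8/13 = 869/299.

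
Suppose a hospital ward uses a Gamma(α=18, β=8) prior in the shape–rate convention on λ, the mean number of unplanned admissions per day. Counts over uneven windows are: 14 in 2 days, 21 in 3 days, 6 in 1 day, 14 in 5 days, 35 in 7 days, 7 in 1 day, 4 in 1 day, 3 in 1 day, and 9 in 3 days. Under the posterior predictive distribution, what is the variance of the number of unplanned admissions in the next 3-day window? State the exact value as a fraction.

Total count: 14 + 21 + 6 + 14 + 35 + 7 + 4 + 3 + 9 = 113.
Total exposure: 2 + 3 + 1 + 5 + 7 + 1 + 1 + 1 + 3 = 24 days.
Posterior: α' = 18 + 113 = 131, β' = 8 + 24 = 32.
The posterior predictive for a window of length T is Negative Binomial with variance T·α'·(β'+T)/β'² = 3·131·35/1024 = 13755/1024.

13755/1024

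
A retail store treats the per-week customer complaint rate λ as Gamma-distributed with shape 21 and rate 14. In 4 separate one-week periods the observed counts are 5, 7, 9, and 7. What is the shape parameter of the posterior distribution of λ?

49

Total count: 5 + 7 + 9 + 7 = 28.
Total exposure: 4 weeks.
Conjugate update: add total count to the shape and total exposure to the rate, giving Gamma(49, 18).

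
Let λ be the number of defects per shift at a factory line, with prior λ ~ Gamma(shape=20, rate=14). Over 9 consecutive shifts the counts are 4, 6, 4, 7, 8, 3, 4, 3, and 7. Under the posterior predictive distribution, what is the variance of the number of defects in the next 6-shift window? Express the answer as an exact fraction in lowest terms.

Total count: 4 + 6 + 4 + 7 + 8 + 3 + 4 + 3 + 7 = 46.
Total exposure: 9 shifts.
Conjugate update: add total count to the shape and total exposure to the rate, giving Gamma(66, 23).
The posterior predictive for a window of length T is Negative Binomial with variance T·α'·(β'+T)/β'² = 6·66·29/529 = 11484/529.

11484/529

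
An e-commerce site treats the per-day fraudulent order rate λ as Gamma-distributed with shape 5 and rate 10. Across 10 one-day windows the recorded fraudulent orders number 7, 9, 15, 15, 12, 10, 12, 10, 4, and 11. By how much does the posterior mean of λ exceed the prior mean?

5

Total count: 7 + 9 + 15 + 15 + 12 + 10 + 12 + 10 + 4 + 11 = 105.
Total exposure: 10 days.
The Gamma prior is conjugate for the Poisson rate, so λ | data ~ Gamma(5+105, 10+10) = Gamma(110, 20).
Posterior mean = 110/20 = 11/2; prior mean = 5/10 = 1/2. Difference = 11/2 − 1/2 = 5.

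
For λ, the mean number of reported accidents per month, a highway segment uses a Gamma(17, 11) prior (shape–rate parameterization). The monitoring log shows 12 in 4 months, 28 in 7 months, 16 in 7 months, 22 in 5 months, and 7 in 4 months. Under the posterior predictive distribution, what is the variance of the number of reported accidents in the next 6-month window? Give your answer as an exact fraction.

6732/361

Total count: 12 + 28 + 16 + 22 + 7 = 85.
Total exposure: 4 + 7 + 7 + 5 + 4 = 27 months.
Posterior: α' = 17 + 85 = 102, β' = 11 + 27 = 38.
The posterior predictive for a window of length T is Negative Binomial with variance T·α'·(β'+T)/β'² = 6·102·44/1444 = 6732/361.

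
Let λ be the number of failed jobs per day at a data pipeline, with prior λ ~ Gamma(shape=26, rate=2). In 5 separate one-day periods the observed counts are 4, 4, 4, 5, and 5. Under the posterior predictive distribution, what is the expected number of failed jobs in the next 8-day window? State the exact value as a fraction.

Total count: 4 + 4 + 4 + 5 + 5 = 22.
Total exposure: 5 days.
By Gamma–Poisson conjugacy, the posterior is Gamma(α + Σx, β + Σt) = Gamma(26 + 22, 2 + 5) = Gamma(48, 7).
Predictive mean over an 8-day window = T·E[λ|data] = 8·48/7 = 384/7.

384/7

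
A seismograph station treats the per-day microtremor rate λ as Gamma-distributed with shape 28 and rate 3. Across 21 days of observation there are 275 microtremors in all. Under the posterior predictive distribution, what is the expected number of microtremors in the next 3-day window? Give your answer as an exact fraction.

303/8

Total count 275 over total exposure 21 days.
The Gamma prior is conjugate for the Poisson rate, so λ | data ~ Gamma(28+275, 3+21) = Gamma(303, 24).
Predictive mean over a 3-day window = T·E[λ|data] = 3·303/24 = 303/8.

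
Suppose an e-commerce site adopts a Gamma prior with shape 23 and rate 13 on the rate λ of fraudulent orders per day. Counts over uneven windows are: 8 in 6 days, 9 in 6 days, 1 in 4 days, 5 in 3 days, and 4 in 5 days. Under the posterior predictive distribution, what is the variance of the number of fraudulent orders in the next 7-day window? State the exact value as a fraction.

15400/1369

Total count: 8 + 9 + 1 + 5 + 4 = 27.
Total exposure: 6 + 6 + 4 + 3 + 5 = 24 days.
Posterior: α' = 23 + 27 = 50, β' = 13 + 24 = 37.
The posterior predictive for a window of length T is Negative Binomial with variance T·α'·(β'+T)/β'² = 7·50·44/1369 = 15400/1369.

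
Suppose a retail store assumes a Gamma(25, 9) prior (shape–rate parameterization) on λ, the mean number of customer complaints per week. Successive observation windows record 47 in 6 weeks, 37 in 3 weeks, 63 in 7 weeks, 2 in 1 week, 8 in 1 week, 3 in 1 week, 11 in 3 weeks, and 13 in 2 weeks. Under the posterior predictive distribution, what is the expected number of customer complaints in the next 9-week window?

57

Total count: 47 + 37 + 63 + 2 + 8 + 3 + 11 + 13 = 184.
Total exposure: 6 + 3 + 7 + 1 + 1 + 1 + 3 + 2 = 24 weeks.
Gamma(α, β) with Poisson data over total exposure Σt gives posterior Gamma(α+Σx, β+Σt) = Gamma(209, 33).
Predictive mean over a 9-week window = T·E[λ|data] = 9·209/33 = 57.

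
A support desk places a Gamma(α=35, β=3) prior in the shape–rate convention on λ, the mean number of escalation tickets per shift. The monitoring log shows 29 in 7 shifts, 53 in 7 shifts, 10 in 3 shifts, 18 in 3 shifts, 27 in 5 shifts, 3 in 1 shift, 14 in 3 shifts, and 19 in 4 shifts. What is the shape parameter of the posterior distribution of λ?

208

Total count: 29 + 53 + 10 + 18 + 27 + 3 + 14 + 19 = 173.
Total exposure: 7 + 7 + 3 + 3 + 5 + 1 + 3 + 4 = 33 shifts.
The Gamma prior is conjugate for the Poisson rate, so λ | data ~ Gamma(35+173, 3+33) = Gamma(208, 36).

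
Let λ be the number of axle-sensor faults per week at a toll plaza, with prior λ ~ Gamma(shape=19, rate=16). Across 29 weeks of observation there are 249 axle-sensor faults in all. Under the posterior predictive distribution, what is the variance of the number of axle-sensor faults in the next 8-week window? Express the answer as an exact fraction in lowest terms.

Total count 249 over total exposure 29 weeks.
Conjugate update: add total count to the shape and total exposure to the rate, giving Gamma(268, 45).
The posterior predictive for a window of length T is Negative Binomial with variance T·α'·(β'+T)/β'² = 8·268·53/2025 = 113632/2025.

113632/2025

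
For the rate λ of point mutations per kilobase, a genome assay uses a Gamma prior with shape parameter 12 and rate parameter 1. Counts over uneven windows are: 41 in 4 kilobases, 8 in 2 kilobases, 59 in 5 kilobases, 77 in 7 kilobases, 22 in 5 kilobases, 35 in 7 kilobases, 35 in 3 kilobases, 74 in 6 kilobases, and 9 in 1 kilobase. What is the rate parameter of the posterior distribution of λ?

Total count: 41 + 8 + 59 + 77 + 22 + 35 + 35 + 74 + 9 = 360.
Total exposure: 4 + 2 + 5 + 7 + 5 + 7 + 3 + 6 + 1 = 40 kilobases.
By Gamma–Poisson conjugacy, the posterior is Gamma(α + Σx, β + Σt) = Gamma(12 + 360, 1 + 40) = Gamma(372, 41).

41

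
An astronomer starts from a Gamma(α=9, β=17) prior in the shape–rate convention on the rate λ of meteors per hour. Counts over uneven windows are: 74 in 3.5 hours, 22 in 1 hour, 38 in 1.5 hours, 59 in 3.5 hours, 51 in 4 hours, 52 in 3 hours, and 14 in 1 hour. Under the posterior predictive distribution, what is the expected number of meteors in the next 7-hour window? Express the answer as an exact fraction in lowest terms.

4466/69

Total count: 74 + 22 + 38 + 59 + 51 + 52 + 14 = 310.
Total exposure: 3.5 + 1 + 1.5 + 3.5 + 4 + 3 + 1 = 17.5 hours.
The Gamma prior is conjugate for the Poisson rate, so λ | data ~ Gamma(9+310, 17+17.5) = Gamma(319, 69/2).
Predictive mean over a 7-hour window = T·E[λ|data] = 7·319/(69/2) = 4466/69.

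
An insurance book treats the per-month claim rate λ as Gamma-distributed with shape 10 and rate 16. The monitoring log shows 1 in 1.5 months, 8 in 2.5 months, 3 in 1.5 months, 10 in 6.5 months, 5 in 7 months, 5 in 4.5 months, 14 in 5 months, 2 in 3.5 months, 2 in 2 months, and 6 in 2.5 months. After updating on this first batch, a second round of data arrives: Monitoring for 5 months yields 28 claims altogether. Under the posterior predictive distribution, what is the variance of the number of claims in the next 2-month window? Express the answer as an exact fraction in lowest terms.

Total count: 1 + 8 + 3 + 10 + 5 + 5 + 14 + 2 + 2 + 6 = 56.
Total exposure: 1.5 + 2.5 + 1.5 + 6.5 + 7 + 4.5 + 5 + 3.5 + 2 + 2.5 = 36.5 months.
After the first batch: Gamma(10 + 56, 16 + 36.5) = Gamma(66, 105/2).
Total count 28 over total exposure 5 months.
After the second batch: Gamma(66 + 28, 105/2 + 5) = Gamma(94, 115/2).
The posterior predictive for a window of length T is Negative Binomial with variance T·α'·(β'+T)/β'² = 2·94·(119/2)/(13225/4) = 44744/13225.

44744/13225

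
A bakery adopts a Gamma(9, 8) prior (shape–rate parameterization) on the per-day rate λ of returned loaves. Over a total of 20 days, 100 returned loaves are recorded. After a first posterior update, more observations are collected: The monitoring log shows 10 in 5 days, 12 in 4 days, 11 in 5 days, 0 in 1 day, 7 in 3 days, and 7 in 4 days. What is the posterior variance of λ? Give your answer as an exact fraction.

39/625

Total count 100 over total exposure 20 days.
After the first batch: Gamma(9 + 100, 8 + 20) = Gamma(109, 28).
Total count: 10 + 12 + 11 + 0 + 7 + 7 = 47.
Total exposure: 5 + 4 + 5 + 1 + 3 + 4 = 22 days.
After the second batch: Gamma(109 + 47, 28 + 22) = Gamma(156, 50).
Posterior variance = α'/β'² = 156/2500 = 39/625.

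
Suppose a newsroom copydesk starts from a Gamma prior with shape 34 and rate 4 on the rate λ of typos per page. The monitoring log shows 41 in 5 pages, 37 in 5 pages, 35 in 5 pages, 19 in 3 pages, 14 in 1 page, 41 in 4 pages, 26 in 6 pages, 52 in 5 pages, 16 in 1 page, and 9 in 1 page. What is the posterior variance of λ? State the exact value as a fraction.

81/400

Total count: 41 + 37 + 35 + 19 + 14 + 41 + 26 + 52 + 16 + 9 = 290.
Total exposure: 5 + 5 + 5 + 3 + 1 + 4 + 6 + 5 + 1 + 1 = 36 pages.
By Gamma–Poisson conjugacy, the posterior is Gamma(α + Σx, β + Σt) = Gamma(34 + 290, 4 + 36) = Gamma(324, 40).
Posterior variance = α'/β'² = 324/1600 = 81/400.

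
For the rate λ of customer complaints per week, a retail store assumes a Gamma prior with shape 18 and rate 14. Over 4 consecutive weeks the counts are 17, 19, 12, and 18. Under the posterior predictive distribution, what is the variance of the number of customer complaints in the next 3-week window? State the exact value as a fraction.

Total count: 17 + 19 + 12 + 18 = 66.
Total exposure: 4 weeks.
Conjugate update: add total count to the shape and total exposure to the rate, giving Gamma(84, 18).
The posterior predictive for a window of length T is Negative Binomial with variance T·α'·(β'+T)/β'² = 3·84·21/324 = 49/3.

49/3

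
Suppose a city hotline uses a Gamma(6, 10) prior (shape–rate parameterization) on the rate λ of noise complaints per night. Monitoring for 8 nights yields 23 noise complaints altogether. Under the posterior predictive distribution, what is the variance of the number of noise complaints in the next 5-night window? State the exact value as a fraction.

Total count 23 over total exposure 8 nights.
Conjugate update: add total count to the shape and total exposure to the rate, giving Gamma(29, 18).
The posterior predictive for a window of length T is Negative Binomial with variance T·α'·(β'+T)/β'² = 5·29·23/324 = 3335/324.

3335/324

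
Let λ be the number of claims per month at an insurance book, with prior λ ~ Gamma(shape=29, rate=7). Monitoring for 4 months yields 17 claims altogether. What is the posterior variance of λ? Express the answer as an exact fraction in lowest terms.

46/121

Total count 17 over total exposure 4 months.
The Gamma prior is conjugate for the Poisson rate, so λ | data ~ Gamma(29+17, 7+4) = Gamma(46, 11).
Posterior variance = α'/β'² = 46/121.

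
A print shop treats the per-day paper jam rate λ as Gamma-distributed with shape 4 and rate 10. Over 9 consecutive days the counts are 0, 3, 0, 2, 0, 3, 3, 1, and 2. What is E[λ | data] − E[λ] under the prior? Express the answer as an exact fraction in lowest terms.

Total count: 0 + 3 + 0 + 2 + 0 + 3 + 3 + 1 + 2 = 14.
Total exposure: 9 days.
Gamma(α, β) with Poisson data over total exposure Σt gives posterior Gamma(α+Σx, β+Σt) = Gamma(18, 19).
Posterior mean = 18/19 = 18/19; prior mean = 4/10 = 2/5. Difference = 18/19 − 2/5 = 52/95.

52/95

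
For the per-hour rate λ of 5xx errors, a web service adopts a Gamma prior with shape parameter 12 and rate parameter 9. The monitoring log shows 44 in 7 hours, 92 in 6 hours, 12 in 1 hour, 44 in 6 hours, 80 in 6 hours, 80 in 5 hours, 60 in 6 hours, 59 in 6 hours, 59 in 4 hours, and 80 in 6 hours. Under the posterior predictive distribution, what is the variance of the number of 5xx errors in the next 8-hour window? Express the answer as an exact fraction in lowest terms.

87080/961

Total count: 44 + 92 + 12 + 44 + 80 + 80 + 60 + 59 + 59 + 80 = 610.
Total exposure: 7 + 6 + 1 + 6 + 6 + 5 + 6 + 6 + 4 + 6 = 53 hours.
Gamma(α, β) with Poisson data over total exposure Σt gives posterior Gamma(α+Σx, β+Σt) = Gamma(622, 62).
The posterior predictive for a window of length T is Negative Binomial with variance T·α'·(β'+T)/β'² = 8·622·70/3844 = 87080/961.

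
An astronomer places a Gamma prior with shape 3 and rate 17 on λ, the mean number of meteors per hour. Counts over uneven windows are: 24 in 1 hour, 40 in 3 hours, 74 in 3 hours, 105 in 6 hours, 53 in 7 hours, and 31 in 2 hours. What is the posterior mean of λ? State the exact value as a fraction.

Total count: 24 + 40 + 74 + 105 + 53 + 31 = 327.
Total exposure: 1 + 3 + 3 + 6 + 7 + 2 = 22 hours.
Gamma(α, β) with Poisson data over total exposure Σt gives posterior Gamma(α+Σx, β+Σt) = Gamma(330, 39).
Posterior mean = α'/β' = 330/39 = 110/13.

110/13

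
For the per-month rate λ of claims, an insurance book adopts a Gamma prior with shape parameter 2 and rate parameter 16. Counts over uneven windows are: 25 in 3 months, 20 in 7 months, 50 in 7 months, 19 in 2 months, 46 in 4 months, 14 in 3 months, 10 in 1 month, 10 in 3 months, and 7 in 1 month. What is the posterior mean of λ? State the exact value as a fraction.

203/47

Total count: 25 + 20 + 50 + 19 + 46 + 14 + 10 + 10 + 7 = 201.
Total exposure: 3 + 7 + 7 + 2 + 4 + 3 + 1 + 3 + 1 = 31 months.
The Gamma prior is conjugate for the Poisson rate, so λ | data ~ Gamma(2+201, 16+31) = Gamma(203, 47).
Posterior mean = α'/β' = 203/47.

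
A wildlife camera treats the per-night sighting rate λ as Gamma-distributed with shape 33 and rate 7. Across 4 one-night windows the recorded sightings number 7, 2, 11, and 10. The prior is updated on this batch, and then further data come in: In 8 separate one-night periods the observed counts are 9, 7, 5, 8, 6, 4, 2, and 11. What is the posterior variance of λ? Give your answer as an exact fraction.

115/361

Total count: 7 + 2 + 11 + 10 = 30.
Total exposure: 4 nights.
After the first batch: Gamma(33 + 30, 7 + 4) = Gamma(63, 11).
Total count: 9 + 7 + 5 + 8 + 6 + 4 + 2 + 11 = 52.
Total exposure: 8 nights.
After the second batch: Gamma(63 + 52, 11 + 8) = Gamma(115, 19).
Posterior variance = α'/β'² = 115/361.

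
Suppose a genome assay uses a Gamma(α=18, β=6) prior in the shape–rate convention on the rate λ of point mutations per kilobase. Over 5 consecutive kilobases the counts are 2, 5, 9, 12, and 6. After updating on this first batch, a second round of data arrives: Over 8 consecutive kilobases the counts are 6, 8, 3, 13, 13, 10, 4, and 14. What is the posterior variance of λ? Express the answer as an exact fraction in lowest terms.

Total count: 2 + 5 + 9 + 12 + 6 = 34.
Total exposure: 5 kilobases.
After the first batch: Gamma(18 + 34, 6 + 5) = Gamma(52, 11).
Total count: 6 + 8 + 3 + 13 + 13 + 10 + 4 + 14 = 71.
Total exposure: 8 kilobases.
After the second batch: Gamma(52 + 71, 11 + 8) = Gamma(123, 19).
Posterior variance = α'/β'² = 123/361.

123/361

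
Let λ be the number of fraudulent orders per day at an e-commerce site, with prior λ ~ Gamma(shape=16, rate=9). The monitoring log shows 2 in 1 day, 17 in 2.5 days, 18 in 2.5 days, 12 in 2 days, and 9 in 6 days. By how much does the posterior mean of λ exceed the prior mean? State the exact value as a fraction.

298/207

Total count: 2 + 17 + 18 + 12 + 9 = 58.
Total exposure: 1 + 2.5 + 2.5 + 2 + 6 = 14 days.
By Gamma–Poisson conjugacy, the posterior is Gamma(α + Σx, β + Σt) = Gamma(16 + 58, 9 + 14) = Gamma(74, 23).
Posterior mean = 74/23 = 74/23; prior mean = 16/9 = 16/9. Difference = 74/23 − 16/9 = 298/207.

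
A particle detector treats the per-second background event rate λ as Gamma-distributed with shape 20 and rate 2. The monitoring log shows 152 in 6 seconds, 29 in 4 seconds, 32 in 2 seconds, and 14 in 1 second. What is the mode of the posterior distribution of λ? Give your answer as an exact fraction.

Total count: 152 + 29 + 32 + 14 = 227.
Total exposure: 6 + 4 + 2 + 1 = 13 seconds.
Gamma(α, β) with Poisson data over total exposure Σt gives posterior Gamma(α+Σx, β+Σt) = Gamma(247, 15).
Posterior mode = (α'−1)/β' = 246/15 = 82/5.

82/5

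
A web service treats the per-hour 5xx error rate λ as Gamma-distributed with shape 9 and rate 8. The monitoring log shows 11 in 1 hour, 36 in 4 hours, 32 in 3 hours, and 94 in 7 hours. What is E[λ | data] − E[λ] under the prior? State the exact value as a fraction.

Total count: 11 + 36 + 32 + 94 = 173.
Total exposure: 1 + 4 + 3 + 7 = 15 hours.
Conjugate update: add total count to the shape and total exposure to the rate, giving Gamma(182, 23).
Posterior mean = 182/23 = 182/23; prior mean = 9/8 = 9/8. Difference = 182/23 − 9/8 = 1249/184.

1249/184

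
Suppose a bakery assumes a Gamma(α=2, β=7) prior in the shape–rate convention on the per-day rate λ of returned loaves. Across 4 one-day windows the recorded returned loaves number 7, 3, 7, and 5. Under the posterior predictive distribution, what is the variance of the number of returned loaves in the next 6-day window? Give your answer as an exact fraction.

2448/121

Total count: 7 + 3 + 7 + 5 = 22.
Total exposure: 4 days.
Conjugate update: add total count to the shape and total exposure to the rate, giving Gamma(24, 11).
The posterior predictive for a window of length T is Negative Binomial with variance T·α'·(β'+T)/β'² = 6·24·17/121 = 2448/121.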